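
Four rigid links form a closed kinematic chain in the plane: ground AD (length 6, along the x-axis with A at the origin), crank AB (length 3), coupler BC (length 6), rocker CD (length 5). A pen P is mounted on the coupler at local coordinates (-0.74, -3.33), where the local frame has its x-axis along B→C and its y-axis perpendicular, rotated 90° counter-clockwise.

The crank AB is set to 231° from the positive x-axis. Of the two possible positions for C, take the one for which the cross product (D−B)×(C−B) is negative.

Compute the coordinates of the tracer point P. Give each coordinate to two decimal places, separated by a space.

A=(0,0), D=(6.00,0)
B = A + 3.00·(cos231°, sin231°) = (-1.8880, -2.3314)
|BD| = 8.2253
circle(B,6.00) ∩ circle(D,5.00): a=4.7813, h=3.6248
  candidates: C₊=(1.6698,2.4999) cross=29.815; C₋=(3.7247,-4.4523) cross=-29.815
  mode - wants cross < 0 → take C=(3.7247,-4.4523) (cross=-29.815)
ex = (C−B)/|BC| = (0.9354,-0.3535); ey = (0.3535,0.9354)
P = B + -0.74·ex + -3.33·ey = (-3.7573,-5.1849)

-3.76 -5.18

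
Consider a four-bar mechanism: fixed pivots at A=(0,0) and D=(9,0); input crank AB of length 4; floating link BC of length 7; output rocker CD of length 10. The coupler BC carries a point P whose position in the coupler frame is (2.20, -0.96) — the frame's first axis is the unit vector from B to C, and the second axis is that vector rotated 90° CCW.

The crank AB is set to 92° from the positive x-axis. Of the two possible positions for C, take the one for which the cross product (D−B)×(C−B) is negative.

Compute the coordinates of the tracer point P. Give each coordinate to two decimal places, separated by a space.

A=(0,0), D=(9.00,0)
B = A + 4.00·(cos92°, sin92°) = (-0.1396, 3.9976)
|BD| = 9.9756
circle(B,7.00) ∩ circle(D,10.00): a=2.4316, h=6.5641
  candidates: C₊=(4.7187,9.0371) cross=65.481; C₋=(-0.5423,-2.9908) cross=-65.481
  mode - wants cross < 0 → take C=(-0.5423,-2.9908) (cross=-65.481)
ex = (C−B)/|BC| = (-0.0575,-0.9983); ey = (0.9983,-0.0575)
P = B + 2.20·ex + -0.96·ey = (-1.2246,1.8564)

-1.22 1.86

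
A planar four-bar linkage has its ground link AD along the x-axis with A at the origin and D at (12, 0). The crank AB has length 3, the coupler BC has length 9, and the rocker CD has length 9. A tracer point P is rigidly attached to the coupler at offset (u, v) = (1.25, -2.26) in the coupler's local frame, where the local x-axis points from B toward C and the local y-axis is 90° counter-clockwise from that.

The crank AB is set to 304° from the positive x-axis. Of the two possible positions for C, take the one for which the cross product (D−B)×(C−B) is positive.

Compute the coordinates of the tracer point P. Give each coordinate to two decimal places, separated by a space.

A=(0,0), D=(12.00,0)
B = A + 3.00·(cos304°, sin304°) = (1.6776, -2.4871)
|BD| = 10.6178
circle(B,9.00) ∩ circle(D,9.00): a=5.3089, h=7.2674
  candidates: C₊=(5.1365,5.8217) cross=77.164; C₋=(8.5411,-8.3088) cross=-77.164
  mode + wants cross > 0 → take C=(5.1365,5.8217) (cross=77.164)
ex = (C−B)/|BC| = (0.3843,0.9232); ey = (-0.9232,0.3843)
P = B + 1.25·ex + -2.26·ey = (4.2444,-2.2017)

4.24 -2.20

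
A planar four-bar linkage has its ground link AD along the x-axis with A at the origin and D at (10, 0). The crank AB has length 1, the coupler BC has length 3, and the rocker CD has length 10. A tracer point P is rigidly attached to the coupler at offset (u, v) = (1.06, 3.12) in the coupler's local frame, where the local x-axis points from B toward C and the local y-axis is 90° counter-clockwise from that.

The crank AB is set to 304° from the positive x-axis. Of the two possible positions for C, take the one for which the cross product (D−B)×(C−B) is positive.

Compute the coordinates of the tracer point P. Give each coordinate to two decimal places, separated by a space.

A=(0,0), D=(10.00,0)
B = A + 1.00·(cos304°, sin304°) = (0.5592, -0.8290)
|BD| = 9.4771
circle(B,3.00) ∩ circle(D,10.00): a=-0.0625, h=2.9993
  candidates: C₊=(0.2346,2.1534) cross=28.425; C₋=(0.7593,-3.8224) cross=-28.425
  mode + wants cross > 0 → take C=(0.2346,2.1534) (cross=28.425)
ex = (C−B)/|BC| = (-0.1082,0.9941); ey = (-0.9941,-0.1082)
P = B + 1.06·ex + 3.12·ey = (-2.6572,-0.1128)

-2.66 -0.11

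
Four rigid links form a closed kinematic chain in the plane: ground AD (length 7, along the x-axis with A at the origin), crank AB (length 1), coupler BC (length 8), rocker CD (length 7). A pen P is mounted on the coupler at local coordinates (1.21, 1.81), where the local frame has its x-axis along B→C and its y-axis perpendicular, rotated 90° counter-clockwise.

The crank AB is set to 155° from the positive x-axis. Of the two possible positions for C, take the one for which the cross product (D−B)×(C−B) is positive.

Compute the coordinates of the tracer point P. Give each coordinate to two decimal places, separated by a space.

A=(0,0), D=(7.00,0)
B = A + 1.00·(cos155°, sin155°) = (-0.9063, 0.4226)
|BD| = 7.9176
circle(B,8.00) ∩ circle(D,7.00): a=4.9061, h=6.3191
  candidates: C₊=(4.3300,6.4708) cross=50.032; C₋=(3.6555,-6.1493) cross=-50.032
  mode + wants cross > 0 → take C=(4.3300,6.4708) (cross=50.032)
ex = (C−B)/|BC| = (0.6545,0.7560); ey = (-0.7560,0.6545)
P = B + 1.21·ex + 1.81·ey = (-1.4827,2.5221)

-1.48 2.52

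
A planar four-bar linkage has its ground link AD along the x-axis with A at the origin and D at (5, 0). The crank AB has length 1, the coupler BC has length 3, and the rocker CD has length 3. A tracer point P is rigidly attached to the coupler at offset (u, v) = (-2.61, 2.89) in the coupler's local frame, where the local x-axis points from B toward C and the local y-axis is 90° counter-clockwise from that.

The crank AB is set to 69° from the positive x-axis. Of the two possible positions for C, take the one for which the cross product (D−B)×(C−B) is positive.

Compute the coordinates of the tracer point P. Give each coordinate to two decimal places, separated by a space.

A=(0,0), D=(5.00,0)
B = A + 1.00·(cos69°, sin69°) = (0.3584, 0.9336)
|BD| = 4.7346
circle(B,3.00) ∩ circle(D,3.00): a=2.3673, h=1.8428
  candidates: C₊=(3.0426,2.2734) cross=8.725; C₋=(2.3158,-1.3398) cross=-8.725
  mode + wants cross > 0 → take C=(3.0426,2.2734) (cross=8.725)
ex = (C−B)/|BC| = (0.8947,0.4466); ey = (-0.4466,0.8947)
P = B + -2.61·ex + 2.89·ey = (-3.2676,2.3537)

-3.27 2.35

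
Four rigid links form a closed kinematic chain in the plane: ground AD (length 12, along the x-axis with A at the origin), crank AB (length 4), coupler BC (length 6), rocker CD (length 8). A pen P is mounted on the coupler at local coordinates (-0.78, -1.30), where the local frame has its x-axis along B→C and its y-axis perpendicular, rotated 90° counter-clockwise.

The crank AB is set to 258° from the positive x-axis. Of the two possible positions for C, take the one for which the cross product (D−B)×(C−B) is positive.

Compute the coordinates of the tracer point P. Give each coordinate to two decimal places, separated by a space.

-0.69 -5.42

A=(0,0), D=(12.00,0)
B = A + 4.00·(cos258°, sin258°) = (-0.8316, -3.9126)
|BD| = 13.4149
circle(B,6.00) ∩ circle(D,8.00): a=5.6638, h=1.9801
  candidates: C₊=(4.0084,-0.3666) cross=26.563; C₋=(5.1635,-4.1547) cross=-26.563
  mode + wants cross > 0 → take C=(4.0084,-0.3666) (cross=26.563)
ex = (C−B)/|BC| = (0.8067,0.5910); ey = (-0.5910,0.8067)
P = B + -0.78·ex + -1.30·ey = (-0.6926,-5.4222)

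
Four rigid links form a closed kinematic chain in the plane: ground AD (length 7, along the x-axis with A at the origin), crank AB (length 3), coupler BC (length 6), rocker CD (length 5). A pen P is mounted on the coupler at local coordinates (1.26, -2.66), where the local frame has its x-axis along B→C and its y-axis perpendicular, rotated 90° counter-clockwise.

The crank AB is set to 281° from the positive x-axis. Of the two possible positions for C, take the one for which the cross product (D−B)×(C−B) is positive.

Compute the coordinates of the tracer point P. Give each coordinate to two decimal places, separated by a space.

3.51 -2.74

A=(0,0), D=(7.00,0)
B = A + 3.00·(cos281°, sin281°) = (0.5724, -2.9449)
|BD| = 7.0701
circle(B,6.00) ∩ circle(D,5.00): a=4.3130, h=4.1711
  candidates: C₊=(2.7561,2.6437) cross=29.490; C₋=(6.2308,-4.9405) cross=-29.490
  mode + wants cross > 0 → take C=(2.7561,2.6437) (cross=29.490)
ex = (C−B)/|BC| = (0.3639,0.9314); ey = (-0.9314,0.3639)
P = B + 1.26·ex + -2.66·ey = (3.5086,-2.7394)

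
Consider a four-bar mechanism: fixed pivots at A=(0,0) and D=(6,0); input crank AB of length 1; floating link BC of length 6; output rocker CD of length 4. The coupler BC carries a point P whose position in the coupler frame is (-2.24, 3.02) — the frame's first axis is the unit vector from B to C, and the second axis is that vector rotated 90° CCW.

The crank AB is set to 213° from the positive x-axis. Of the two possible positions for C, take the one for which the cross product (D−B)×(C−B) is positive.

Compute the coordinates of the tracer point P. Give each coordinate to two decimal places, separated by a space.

A=(0,0), D=(6.00,0)
B = A + 1.00·(cos213°, sin213°) = (-0.8387, -0.5446)
|BD| = 6.8603
circle(B,6.00) ∩ circle(D,4.00): a=4.8878, h=3.4798
  candidates: C₊=(3.7575,3.3123) cross=23.873; C₋=(4.3100,-3.6254) cross=-23.873
  mode + wants cross > 0 → take C=(3.7575,3.3123) (cross=23.873)
ex = (C−B)/|BC| = (0.7660,0.6428); ey = (-0.6428,0.7660)
P = B + -2.24·ex + 3.02·ey = (-4.4959,0.3288)

-4.50 0.33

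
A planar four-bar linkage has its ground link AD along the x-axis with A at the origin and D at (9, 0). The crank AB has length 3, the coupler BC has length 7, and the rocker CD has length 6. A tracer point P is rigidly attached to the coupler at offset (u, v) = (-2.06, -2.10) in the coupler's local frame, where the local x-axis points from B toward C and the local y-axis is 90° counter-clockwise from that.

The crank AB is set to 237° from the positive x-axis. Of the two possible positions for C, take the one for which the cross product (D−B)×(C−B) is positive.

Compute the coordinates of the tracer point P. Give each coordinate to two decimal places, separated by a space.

-1.69 -5.46

A=(0,0), D=(9.00,0)
B = A + 3.00·(cos237°, sin237°) = (-1.6339, -2.5160)
|BD| = 10.9275
circle(B,7.00) ∩ circle(D,6.00): a=6.0586, h=3.5062
  candidates: C₊=(3.4546,2.2910) cross=38.314; C₋=(5.0692,-4.5331) cross=-38.314
  mode + wants cross > 0 → take C=(3.4546,2.2910) (cross=38.314)
ex = (C−B)/|BC| = (0.7269,0.6867); ey = (-0.6867,0.7269)
P = B + -2.06·ex + -2.10·ey = (-1.6893,-5.4572)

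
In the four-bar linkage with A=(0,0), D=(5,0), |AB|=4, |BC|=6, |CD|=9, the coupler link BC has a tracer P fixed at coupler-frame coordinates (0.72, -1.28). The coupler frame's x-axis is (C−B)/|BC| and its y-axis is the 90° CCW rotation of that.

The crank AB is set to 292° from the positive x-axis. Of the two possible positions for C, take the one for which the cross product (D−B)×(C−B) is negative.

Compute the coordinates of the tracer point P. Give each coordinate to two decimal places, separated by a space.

0.72 -4.95

A=(0,0), D=(5.00,0)
B = A + 4.00·(cos292°, sin292°) = (1.4984, -3.7087)
|BD| = 5.1006
circle(B,6.00) ∩ circle(D,9.00): a=-1.8610, h=5.7041
  candidates: C₊=(-3.9267,-1.1460) cross=29.094; C₋=(4.3684,-8.9778) cross=-29.094
  mode - wants cross < 0 → take C=(4.3684,-8.9778) (cross=-29.094)
ex = (C−B)/|BC| = (0.4783,-0.8782); ey = (0.8782,0.4783)
P = B + 0.72·ex + -1.28·ey = (0.7188,-4.9533)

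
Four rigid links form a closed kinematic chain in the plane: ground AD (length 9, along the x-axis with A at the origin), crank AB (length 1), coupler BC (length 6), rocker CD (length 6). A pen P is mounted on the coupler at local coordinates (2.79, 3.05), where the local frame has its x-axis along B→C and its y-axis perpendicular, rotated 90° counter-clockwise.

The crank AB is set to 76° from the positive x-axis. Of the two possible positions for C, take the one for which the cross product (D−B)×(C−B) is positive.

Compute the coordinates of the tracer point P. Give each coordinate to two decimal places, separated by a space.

0.68 5.08

A=(0,0), D=(9.00,0)
B = A + 1.00·(cos76°, sin76°) = (0.2419, 0.9703)
|BD| = 8.8117
circle(B,6.00) ∩ circle(D,6.00): a=4.4058, h=4.0729
  candidates: C₊=(5.0694,4.5333) cross=35.889; C₋=(4.1725,-3.5630) cross=-35.889
  mode + wants cross > 0 → take C=(5.0694,4.5333) (cross=35.889)
ex = (C−B)/|BC| = (0.8046,0.5938); ey = (-0.5938,0.8046)
P = B + 2.79·ex + 3.05·ey = (0.6755,5.0811)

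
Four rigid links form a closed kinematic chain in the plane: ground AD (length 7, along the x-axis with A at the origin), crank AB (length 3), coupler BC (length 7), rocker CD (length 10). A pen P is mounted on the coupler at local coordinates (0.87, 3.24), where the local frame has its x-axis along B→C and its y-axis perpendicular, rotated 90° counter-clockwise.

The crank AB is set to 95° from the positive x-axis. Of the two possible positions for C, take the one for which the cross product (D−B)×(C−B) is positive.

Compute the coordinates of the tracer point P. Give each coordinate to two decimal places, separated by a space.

-2.72 5.28

A=(0,0), D=(7.00,0)
B = A + 3.00·(cos95°, sin95°) = (-0.2615, 2.9886)
|BD| = 7.8524
circle(B,7.00) ∩ circle(D,10.00): a=0.6788, h=6.9670
  candidates: C₊=(3.0179,9.1729) cross=54.708; C₋=(-2.2853,-3.7125) cross=-54.708
  mode + wants cross > 0 → take C=(3.0179,9.1729) (cross=54.708)
ex = (C−B)/|BC| = (0.4685,0.8835); ey = (-0.8835,0.4685)
P = B + 0.87·ex + 3.24·ey = (-2.7164,5.2751)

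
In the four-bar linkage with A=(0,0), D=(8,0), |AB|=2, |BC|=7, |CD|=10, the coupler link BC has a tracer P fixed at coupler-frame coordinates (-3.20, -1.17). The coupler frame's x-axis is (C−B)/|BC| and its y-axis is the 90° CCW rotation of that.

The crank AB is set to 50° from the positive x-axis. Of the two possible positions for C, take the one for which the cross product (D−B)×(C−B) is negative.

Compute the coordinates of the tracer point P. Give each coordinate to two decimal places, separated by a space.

0.98 4.93

A=(0,0), D=(8.00,0)
B = A + 2.00·(cos50°, sin50°) = (1.2856, 1.5321)
|BD| = 6.8870
circle(B,7.00) ∩ circle(D,10.00): a=-0.2591, h=6.9952
  candidates: C₊=(2.5891,8.4096) cross=48.176; C₋=(-0.5232,-5.2302) cross=-48.176
  mode - wants cross < 0 → take C=(-0.5232,-5.2302) (cross=-48.176)
ex = (C−B)/|BC| = (-0.2584,-0.9660); ey = (0.9660,-0.2584)
P = B + -3.20·ex + -1.17·ey = (0.9822,4.9257)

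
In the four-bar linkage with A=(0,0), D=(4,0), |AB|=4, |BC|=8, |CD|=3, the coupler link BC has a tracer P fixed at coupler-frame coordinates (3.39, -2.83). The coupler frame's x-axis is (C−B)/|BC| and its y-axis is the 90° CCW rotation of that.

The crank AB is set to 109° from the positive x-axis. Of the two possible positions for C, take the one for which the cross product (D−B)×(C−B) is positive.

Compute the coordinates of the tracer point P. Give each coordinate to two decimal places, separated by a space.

1.26 0.18

A=(0,0), D=(4.00,0)
B = A + 4.00·(cos109°, sin109°) = (-1.3023, 3.7821)
|BD| = 6.5129
circle(B,8.00) ∩ circle(D,3.00): a=7.4788, h=2.8402
  candidates: C₊=(6.4357,1.7514) cross=18.498; C₋=(3.1370,-2.8732) cross=-18.498
  mode + wants cross > 0 → take C=(6.4357,1.7514) (cross=18.498)
ex = (C−B)/|BC| = (0.9672,-0.2538); ey = (0.2538,0.9672)
P = B + 3.39·ex + -2.83·ey = (1.2583,0.1843)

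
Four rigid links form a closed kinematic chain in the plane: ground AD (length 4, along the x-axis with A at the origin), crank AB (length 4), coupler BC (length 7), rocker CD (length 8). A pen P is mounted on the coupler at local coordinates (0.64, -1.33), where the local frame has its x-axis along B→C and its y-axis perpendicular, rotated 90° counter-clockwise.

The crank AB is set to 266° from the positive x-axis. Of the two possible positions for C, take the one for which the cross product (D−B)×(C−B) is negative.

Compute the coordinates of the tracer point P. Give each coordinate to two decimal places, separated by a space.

A=(0,0), D=(4.00,0)
B = A + 4.00·(cos266°, sin266°) = (-0.2790, -3.9903)
|BD| = 5.8508
circle(B,7.00) ∩ circle(D,8.00): a=1.6435, h=6.8043
  candidates: C₊=(-3.7175,2.1070) cross=39.811; C₋=(5.5635,-7.8457) cross=-39.811
  mode - wants cross < 0 → take C=(5.5635,-7.8457) (cross=-39.811)
ex = (C−B)/|BC| = (0.8346,-0.5508); ey = (0.5508,0.8346)
P = B + 0.64·ex + -1.33·ey = (-0.4774,-5.4528)

-0.48 -5.45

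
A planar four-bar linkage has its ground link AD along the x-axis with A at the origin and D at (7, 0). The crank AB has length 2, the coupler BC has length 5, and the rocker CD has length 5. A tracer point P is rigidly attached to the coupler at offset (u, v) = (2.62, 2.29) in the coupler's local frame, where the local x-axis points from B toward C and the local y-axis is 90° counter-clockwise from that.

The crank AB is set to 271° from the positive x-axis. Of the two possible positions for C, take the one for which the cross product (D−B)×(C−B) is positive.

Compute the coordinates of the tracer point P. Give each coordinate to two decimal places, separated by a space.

A=(0,0), D=(7.00,0)
B = A + 2.00·(cos271°, sin271°) = (0.0349, -1.9997)
|BD| = 7.2465
circle(B,5.00) ∩ circle(D,5.00): a=3.6232, h=3.4456
  candidates: C₊=(2.5666,2.3120) cross=24.968; C₋=(4.4683,-4.3117) cross=-24.968
  mode + wants cross > 0 → take C=(2.5666,2.3120) (cross=24.968)
ex = (C−B)/|BC| = (0.5063,0.8623); ey = (-0.8623,0.5063)
P = B + 2.62·ex + 2.29·ey = (-0.6132,1.4191)

-0.61 1.42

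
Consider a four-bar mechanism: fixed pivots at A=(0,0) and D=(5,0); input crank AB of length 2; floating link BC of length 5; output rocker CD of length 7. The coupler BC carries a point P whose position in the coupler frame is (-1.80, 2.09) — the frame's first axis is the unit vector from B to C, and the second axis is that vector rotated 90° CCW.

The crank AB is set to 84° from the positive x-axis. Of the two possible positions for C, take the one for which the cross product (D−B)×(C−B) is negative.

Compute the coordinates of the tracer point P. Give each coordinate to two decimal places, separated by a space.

A=(0,0), D=(5.00,0)
B = A + 2.00·(cos84°, sin84°) = (0.2091, 1.9890)
|BD| = 5.1874
circle(B,5.00) ∩ circle(D,7.00): a=0.2804, h=4.9921
  candidates: C₊=(2.3822,6.4921) cross=25.896; C₋=(-1.4461,-2.7291) cross=-25.896
  mode - wants cross < 0 → take C=(-1.4461,-2.7291) (cross=-25.896)
ex = (C−B)/|BC| = (-0.3310,-0.9436); ey = (0.9436,-0.3310)
P = B + -1.80·ex + 2.09·ey = (2.7771,2.9957)

2.78 3.00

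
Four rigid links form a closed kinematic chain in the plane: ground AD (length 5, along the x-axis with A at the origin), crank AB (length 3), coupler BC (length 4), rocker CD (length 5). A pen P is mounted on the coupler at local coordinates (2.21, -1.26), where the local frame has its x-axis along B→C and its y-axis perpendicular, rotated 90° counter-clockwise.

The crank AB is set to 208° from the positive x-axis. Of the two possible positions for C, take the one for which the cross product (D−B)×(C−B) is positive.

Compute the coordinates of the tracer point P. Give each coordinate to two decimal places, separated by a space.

A=(0,0), D=(5.00,0)
B = A + 3.00·(cos208°, sin208°) = (-2.6488, -1.4084)
|BD| = 7.7774
circle(B,4.00) ∩ circle(D,5.00): a=3.3101, h=2.2457
  candidates: C₊=(0.1999,1.3996) cross=17.466; C₋=(1.0132,-3.0175) cross=-17.466
  mode + wants cross > 0 → take C=(0.1999,1.3996) (cross=17.466)
ex = (C−B)/|BC| = (0.7122,0.7020); ey = (-0.7020,0.7122)
P = B + 2.21·ex + -1.26·ey = (-0.1904,-0.7543)

-0.19 -0.75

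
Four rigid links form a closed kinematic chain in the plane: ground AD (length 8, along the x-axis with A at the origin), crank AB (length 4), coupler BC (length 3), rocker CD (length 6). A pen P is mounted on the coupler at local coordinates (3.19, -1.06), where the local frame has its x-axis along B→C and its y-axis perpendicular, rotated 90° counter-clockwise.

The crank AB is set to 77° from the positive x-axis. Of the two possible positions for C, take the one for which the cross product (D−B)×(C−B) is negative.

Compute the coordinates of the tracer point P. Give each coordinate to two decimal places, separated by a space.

1.22 0.55

A=(0,0), D=(8.00,0)
B = A + 4.00·(cos77°, sin77°) = (0.8998, 3.8975)
|BD| = 8.0996
circle(B,3.00) ∩ circle(D,6.00): a=2.3830, h=1.8224
  candidates: C₊=(3.8657,4.3483) cross=14.761; C₋=(2.1119,1.1532) cross=-14.761
  mode - wants cross < 0 → take C=(2.1119,1.1532) (cross=-14.761)
ex = (C−B)/|BC| = (0.4040,-0.9147); ey = (0.9147,0.4040)
P = B + 3.19·ex + -1.06·ey = (1.2190,0.5512)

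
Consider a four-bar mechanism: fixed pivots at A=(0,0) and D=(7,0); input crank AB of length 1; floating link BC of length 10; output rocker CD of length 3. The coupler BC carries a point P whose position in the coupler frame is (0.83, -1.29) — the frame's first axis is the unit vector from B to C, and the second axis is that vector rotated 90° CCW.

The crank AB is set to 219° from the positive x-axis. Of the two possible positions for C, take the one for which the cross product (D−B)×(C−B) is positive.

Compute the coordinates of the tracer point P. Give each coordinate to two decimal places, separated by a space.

0.41 -1.60

A=(0,0), D=(7.00,0)
B = A + 1.00·(cos219°, sin219°) = (-0.7771, -0.6293)
|BD| = 7.8026
circle(B,10.00) ∩ circle(D,3.00): a=9.7327, h=2.2966
  candidates: C₊=(8.7386,2.4448) cross=17.920; C₋=(9.1091,-2.1335) cross=-17.920
  mode + wants cross > 0 → take C=(8.7386,2.4448) (cross=17.920)
ex = (C−B)/|BC| = (0.9516,0.3074); ey = (-0.3074,0.9516)
P = B + 0.83·ex + -1.29·ey = (0.4092,-1.6017)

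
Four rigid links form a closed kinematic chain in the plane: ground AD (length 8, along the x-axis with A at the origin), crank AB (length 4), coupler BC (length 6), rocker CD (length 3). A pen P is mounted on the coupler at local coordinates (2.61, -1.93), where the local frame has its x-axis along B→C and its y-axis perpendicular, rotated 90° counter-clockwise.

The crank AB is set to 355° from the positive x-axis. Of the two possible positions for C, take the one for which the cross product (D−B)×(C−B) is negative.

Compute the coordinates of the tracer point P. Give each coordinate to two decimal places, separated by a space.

5.70 -3.11

A=(0,0), D=(8.00,0)
B = A + 4.00·(cos355°, sin355°) = (3.9848, -0.3486)
|BD| = 4.0303
circle(B,6.00) ∩ circle(D,3.00): a=5.3648, h=2.6869
  candidates: C₊=(9.0970,2.7922) cross=10.829; C₋=(9.5619,-2.5614) cross=-10.829
  mode - wants cross < 0 → take C=(9.5619,-2.5614) (cross=-10.829)
ex = (C−B)/|BC| = (0.9295,-0.3688); ey = (0.3688,0.9295)
P = B + 2.61·ex + -1.93·ey = (5.6990,-3.1051)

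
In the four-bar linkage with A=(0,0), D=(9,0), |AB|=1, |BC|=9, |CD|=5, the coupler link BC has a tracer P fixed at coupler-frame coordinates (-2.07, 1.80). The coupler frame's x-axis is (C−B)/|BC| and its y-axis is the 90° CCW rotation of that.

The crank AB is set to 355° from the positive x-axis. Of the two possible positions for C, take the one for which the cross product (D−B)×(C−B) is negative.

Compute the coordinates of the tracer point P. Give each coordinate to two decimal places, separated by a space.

A=(0,0), D=(9.00,0)
B = A + 1.00·(cos355°, sin355°) = (0.9962, -0.0872)
|BD| = 8.0043
circle(B,9.00) ∩ circle(D,5.00): a=7.5003, h=4.9745
  candidates: C₊=(8.4419,4.9687) cross=39.818; C₋=(8.5502,-4.9797) cross=-39.818
  mode - wants cross < 0 → take C=(8.5502,-4.9797) (cross=-39.818)
ex = (C−B)/|BC| = (0.8393,-0.5436); ey = (0.5436,0.8393)
P = B + -2.07·ex + 1.80·ey = (0.2373,2.5489)

0.24 2.55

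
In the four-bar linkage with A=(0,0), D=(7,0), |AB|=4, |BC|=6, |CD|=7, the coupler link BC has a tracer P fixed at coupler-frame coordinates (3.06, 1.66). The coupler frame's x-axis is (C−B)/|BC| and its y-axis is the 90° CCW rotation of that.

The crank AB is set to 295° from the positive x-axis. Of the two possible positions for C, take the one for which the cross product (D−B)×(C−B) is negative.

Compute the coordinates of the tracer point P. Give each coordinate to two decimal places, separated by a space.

5.15 -3.97

A=(0,0), D=(7.00,0)
B = A + 4.00·(cos295°, sin295°) = (1.6905, -3.6252)
|BD| = 6.4291
circle(B,6.00) ∩ circle(D,7.00): a=2.2035, h=5.5807
  candidates: C₊=(0.3634,2.2262) cross=35.879; C₋=(6.6571,-6.9916) cross=-35.879
  mode - wants cross < 0 → take C=(6.6571,-6.9916) (cross=-35.879)
ex = (C−B)/|BC| = (0.8278,-0.5611); ey = (0.5611,0.8278)
P = B + 3.06·ex + 1.66·ey = (5.1548,-3.9680)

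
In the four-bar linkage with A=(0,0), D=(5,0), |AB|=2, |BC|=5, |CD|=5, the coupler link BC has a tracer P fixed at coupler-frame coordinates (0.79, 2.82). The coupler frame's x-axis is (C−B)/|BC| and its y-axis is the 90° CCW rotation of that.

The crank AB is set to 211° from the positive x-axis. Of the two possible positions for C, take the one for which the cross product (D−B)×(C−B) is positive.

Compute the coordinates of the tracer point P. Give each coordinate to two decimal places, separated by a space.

-3.61 1.20

A=(0,0), D=(5.00,0)
B = A + 2.00·(cos211°, sin211°) = (-1.7143, -1.0301)
|BD| = 6.7929
circle(B,5.00) ∩ circle(D,5.00): a=3.3964, h=3.6694
  candidates: C₊=(1.0864,3.1119) cross=24.926; C₋=(2.1993,-4.1420) cross=-24.926
  mode + wants cross > 0 → take C=(1.0864,3.1119) (cross=24.926)
ex = (C−B)/|BC| = (0.5601,0.8284); ey = (-0.8284,0.5601)
P = B + 0.79·ex + 2.82·ey = (-3.6079,1.2040)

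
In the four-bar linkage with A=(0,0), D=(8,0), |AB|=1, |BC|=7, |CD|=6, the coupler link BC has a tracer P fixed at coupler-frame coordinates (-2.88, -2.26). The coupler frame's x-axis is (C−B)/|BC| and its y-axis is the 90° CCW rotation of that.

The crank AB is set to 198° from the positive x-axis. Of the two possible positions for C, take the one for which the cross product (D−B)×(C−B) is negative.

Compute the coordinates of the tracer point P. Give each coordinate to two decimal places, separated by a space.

A=(0,0), D=(8.00,0)
B = A + 1.00·(cos198°, sin198°) = (-0.9511, -0.3090)
|BD| = 8.9564
circle(B,7.00) ∩ circle(D,6.00): a=5.2039, h=4.6818
  candidates: C₊=(4.0882,4.5495) cross=41.932; C₋=(4.4113,-4.8085) cross=-41.932
  mode - wants cross < 0 → take C=(4.4113,-4.8085) (cross=-41.932)
ex = (C−B)/|BC| = (0.7661,-0.6428); ey = (0.6428,0.7661)
P = B + -2.88·ex + -2.26·ey = (-4.6100,-0.1891)

-4.61 -0.19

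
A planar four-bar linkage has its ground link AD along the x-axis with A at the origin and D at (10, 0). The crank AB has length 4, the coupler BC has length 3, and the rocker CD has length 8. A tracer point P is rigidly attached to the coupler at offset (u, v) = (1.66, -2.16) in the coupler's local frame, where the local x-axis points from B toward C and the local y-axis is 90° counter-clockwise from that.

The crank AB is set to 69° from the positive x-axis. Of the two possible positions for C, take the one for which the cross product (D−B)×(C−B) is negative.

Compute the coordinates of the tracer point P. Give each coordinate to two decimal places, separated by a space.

-0.35 1.67

A=(0,0), D=(10.00,0)
B = A + 4.00·(cos69°, sin69°) = (1.4335, 3.7343)
|BD| = 9.3451
circle(B,3.00) ∩ circle(D,8.00): a=1.7298, h=2.4511
  candidates: C₊=(3.9986,5.2899) cross=22.905; C₋=(2.0397,0.7962) cross=-22.905
  mode - wants cross < 0 → take C=(2.0397,0.7962) (cross=-22.905)
ex = (C−B)/|BC| = (0.2021,-0.9794); ey = (0.9794,0.2021)
P = B + 1.66·ex + -2.16·ey = (-0.3465,1.6721)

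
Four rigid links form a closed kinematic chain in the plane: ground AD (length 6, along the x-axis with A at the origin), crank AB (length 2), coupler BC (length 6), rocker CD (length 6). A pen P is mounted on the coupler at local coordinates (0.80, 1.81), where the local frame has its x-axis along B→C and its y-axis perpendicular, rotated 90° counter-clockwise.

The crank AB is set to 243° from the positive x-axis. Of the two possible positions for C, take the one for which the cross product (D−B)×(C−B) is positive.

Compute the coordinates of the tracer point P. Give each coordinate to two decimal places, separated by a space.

A=(0,0), D=(6.00,0)
B = A + 2.00·(cos243°, sin243°) = (-0.9080, -1.7820)
|BD| = 7.1341
circle(B,6.00) ∩ circle(D,6.00): a=3.5671, h=4.8245
  candidates: C₊=(1.3409,3.7806) cross=34.419; C₋=(3.7511,-5.5626) cross=-34.419
  mode + wants cross > 0 → take C=(1.3409,3.7806) (cross=34.419)
ex = (C−B)/|BC| = (0.3748,0.9271); ey = (-0.9271,0.3748)
P = B + 0.80·ex + 1.81·ey = (-2.2862,-0.3619)

-2.29 -0.36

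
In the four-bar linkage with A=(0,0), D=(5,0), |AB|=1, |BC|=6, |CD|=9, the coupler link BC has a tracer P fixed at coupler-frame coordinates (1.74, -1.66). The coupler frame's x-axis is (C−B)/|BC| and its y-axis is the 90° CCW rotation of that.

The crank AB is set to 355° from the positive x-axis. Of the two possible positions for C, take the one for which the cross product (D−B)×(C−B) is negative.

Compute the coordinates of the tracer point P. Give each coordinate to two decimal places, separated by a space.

A=(0,0), D=(5.00,0)
B = A + 1.00·(cos355°, sin355°) = (0.9962, -0.0872)
|BD| = 4.0048
circle(B,6.00) ∩ circle(D,9.00): a=-3.6159, h=4.7880
  candidates: C₊=(-2.7231,4.6210) cross=19.175; C₋=(-2.5147,-4.9527) cross=-19.175
  mode - wants cross < 0 → take C=(-2.5147,-4.9527) (cross=-19.175)
ex = (C−B)/|BC| = (-0.5851,-0.8109); ey = (0.8109,-0.5851)
P = B + 1.74·ex + -1.66·ey = (-1.3681,-0.5268)

-1.37 -0.53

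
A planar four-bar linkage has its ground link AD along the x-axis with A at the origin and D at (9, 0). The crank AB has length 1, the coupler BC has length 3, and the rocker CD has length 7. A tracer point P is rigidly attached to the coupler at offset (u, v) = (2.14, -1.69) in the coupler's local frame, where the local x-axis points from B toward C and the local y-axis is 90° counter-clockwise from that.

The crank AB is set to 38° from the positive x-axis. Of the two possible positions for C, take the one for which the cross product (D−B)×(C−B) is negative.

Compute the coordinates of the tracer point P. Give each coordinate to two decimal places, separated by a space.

0.39 -2.08

A=(0,0), D=(9.00,0)
B = A + 1.00·(cos38°, sin38°) = (0.7880, 0.6157)
|BD| = 8.2350
circle(B,3.00) ∩ circle(D,7.00): a=1.6889, h=2.4795
  candidates: C₊=(2.6575,2.9619) cross=20.418; C₋=(2.2868,-1.9831) cross=-20.418
  mode - wants cross < 0 → take C=(2.2868,-1.9831) (cross=-20.418)
ex = (C−B)/|BC| = (0.4996,-0.8663); ey = (0.8663,0.4996)
P = B + 2.14·ex + -1.69·ey = (0.3932,-2.0824)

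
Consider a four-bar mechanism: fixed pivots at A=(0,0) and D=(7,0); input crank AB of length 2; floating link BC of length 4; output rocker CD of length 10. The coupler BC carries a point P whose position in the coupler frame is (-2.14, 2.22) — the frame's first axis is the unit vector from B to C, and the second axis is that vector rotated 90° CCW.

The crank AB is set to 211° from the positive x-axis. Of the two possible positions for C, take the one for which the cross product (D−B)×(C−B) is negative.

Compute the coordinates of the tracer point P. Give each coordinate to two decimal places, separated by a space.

0.47 1.15

A=(0,0), D=(7.00,0)
B = A + 2.00·(cos211°, sin211°) = (-1.7143, -1.0301)
|BD| = 8.7750
circle(B,4.00) ∩ circle(D,10.00): a=-0.3988, h=3.9801
  candidates: C₊=(-2.5776,2.8757) cross=34.925; C₋=(-1.6432,-5.0294) cross=-34.925
  mode - wants cross < 0 → take C=(-1.6432,-5.0294) (cross=-34.925)
ex = (C−B)/|BC| = (0.0178,-0.9998); ey = (0.9998,0.0178)
P = B + -2.14·ex + 2.22·ey = (0.4673,1.1491)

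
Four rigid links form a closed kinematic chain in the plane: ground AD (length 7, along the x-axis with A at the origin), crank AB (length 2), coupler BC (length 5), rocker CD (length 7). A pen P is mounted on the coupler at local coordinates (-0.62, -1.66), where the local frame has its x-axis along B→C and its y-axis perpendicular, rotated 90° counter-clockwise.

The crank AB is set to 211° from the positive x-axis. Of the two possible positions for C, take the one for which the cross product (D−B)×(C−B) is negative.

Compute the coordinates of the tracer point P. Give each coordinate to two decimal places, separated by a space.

A=(0,0), D=(7.00,0)
B = A + 2.00·(cos211°, sin211°) = (-1.7143, -1.0301)
|BD| = 8.7750
circle(B,5.00) ∩ circle(D,7.00): a=3.0200, h=3.9849
  candidates: C₊=(0.8170,3.2818) cross=34.968; C₋=(1.7525,-4.6330) cross=-34.968
  mode - wants cross < 0 → take C=(1.7525,-4.6330) (cross=-34.968)
ex = (C−B)/|BC| = (0.6934,-0.7206); ey = (0.7206,0.6934)
P = B + -0.62·ex + -1.66·ey = (-3.3404,-1.7343)

-3.34 -1.73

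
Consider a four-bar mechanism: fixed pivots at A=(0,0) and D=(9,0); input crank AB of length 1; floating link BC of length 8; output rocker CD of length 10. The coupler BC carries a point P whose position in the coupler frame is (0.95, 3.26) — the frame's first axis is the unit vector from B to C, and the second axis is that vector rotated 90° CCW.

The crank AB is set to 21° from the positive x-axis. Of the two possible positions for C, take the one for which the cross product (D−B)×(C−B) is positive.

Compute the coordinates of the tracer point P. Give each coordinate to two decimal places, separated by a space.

A=(0,0), D=(9.00,0)
B = A + 1.00·(cos21°, sin21°) = (0.9336, 0.3584)
|BD| = 8.0744
circle(B,8.00) ∩ circle(D,10.00): a=1.8079, h=7.7930
  candidates: C₊=(3.0856,8.0635) cross=62.924; C₋=(2.3938,-7.5072) cross=-62.924
  mode + wants cross > 0 → take C=(3.0856,8.0635) (cross=62.924)
ex = (C−B)/|BC| = (0.2690,0.9631); ey = (-0.9631,0.2690)
P = B + 0.95·ex + 3.26·ey = (-1.9507,2.1503)

-1.95 2.15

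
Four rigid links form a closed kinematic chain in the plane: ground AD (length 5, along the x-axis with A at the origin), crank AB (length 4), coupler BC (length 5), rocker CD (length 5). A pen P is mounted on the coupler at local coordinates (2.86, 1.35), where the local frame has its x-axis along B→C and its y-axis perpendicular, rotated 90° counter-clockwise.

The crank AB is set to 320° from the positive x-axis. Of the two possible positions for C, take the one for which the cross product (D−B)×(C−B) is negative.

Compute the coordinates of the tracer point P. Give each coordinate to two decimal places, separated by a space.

6.20 -2.18

A=(0,0), D=(5.00,0)
B = A + 4.00·(cos320°, sin320°) = (3.0642, -2.5712)
|BD| = 3.2184
circle(B,5.00) ∩ circle(D,5.00): a=1.6092, h=4.7340
  candidates: C₊=(0.2502,1.5618) cross=15.236; C₋=(7.8140,-4.1330) cross=-15.236
  mode - wants cross < 0 → take C=(7.8140,-4.1330) (cross=-15.236)
ex = (C−B)/|BC| = (0.9500,-0.3124); ey = (0.3124,0.9500)
P = B + 2.86·ex + 1.35·ey = (6.2028,-2.1821)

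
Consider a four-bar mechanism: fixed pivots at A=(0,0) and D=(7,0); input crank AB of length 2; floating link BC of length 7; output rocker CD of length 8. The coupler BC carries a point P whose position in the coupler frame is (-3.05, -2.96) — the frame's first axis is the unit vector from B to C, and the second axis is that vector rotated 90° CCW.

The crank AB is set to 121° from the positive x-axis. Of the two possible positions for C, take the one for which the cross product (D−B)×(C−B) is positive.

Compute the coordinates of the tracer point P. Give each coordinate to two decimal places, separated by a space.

-0.66 -2.52

A=(0,0), D=(7.00,0)
B = A + 2.00·(cos121°, sin121°) = (-1.0301, 1.7143)
|BD| = 8.2110
circle(B,7.00) ∩ circle(D,8.00): a=3.1921, h=6.2298
  candidates: C₊=(3.3924,7.1404) cross=51.153; C₋=(0.7910,-5.0446) cross=-51.153
  mode + wants cross > 0 → take C=(3.3924,7.1404) (cross=51.153)
ex = (C−B)/|BC| = (0.6318,0.7751); ey = (-0.7751,0.6318)
P = B + -3.05·ex + -2.96·ey = (-0.6626,-2.5199)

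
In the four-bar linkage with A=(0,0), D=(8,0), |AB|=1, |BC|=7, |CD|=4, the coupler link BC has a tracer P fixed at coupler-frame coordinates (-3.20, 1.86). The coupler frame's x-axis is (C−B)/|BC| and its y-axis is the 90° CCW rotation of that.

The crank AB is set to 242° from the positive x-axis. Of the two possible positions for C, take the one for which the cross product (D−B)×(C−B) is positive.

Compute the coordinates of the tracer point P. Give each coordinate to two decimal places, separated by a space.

-4.16 -1.11

A=(0,0), D=(8.00,0)
B = A + 1.00·(cos242°, sin242°) = (-0.4695, -0.8829)
|BD| = 8.5154
circle(B,7.00) ∩ circle(D,4.00): a=6.1954, h=3.2585
  candidates: C₊=(5.3546,3.0003) cross=27.747; C₋=(6.0304,-3.4815) cross=-27.747
  mode + wants cross > 0 → take C=(5.3546,3.0003) (cross=27.747)
ex = (C−B)/|BC| = (0.8320,0.5548); ey = (-0.5548,0.8320)
P = B + -3.20·ex + 1.86·ey = (-4.1638,-1.1106)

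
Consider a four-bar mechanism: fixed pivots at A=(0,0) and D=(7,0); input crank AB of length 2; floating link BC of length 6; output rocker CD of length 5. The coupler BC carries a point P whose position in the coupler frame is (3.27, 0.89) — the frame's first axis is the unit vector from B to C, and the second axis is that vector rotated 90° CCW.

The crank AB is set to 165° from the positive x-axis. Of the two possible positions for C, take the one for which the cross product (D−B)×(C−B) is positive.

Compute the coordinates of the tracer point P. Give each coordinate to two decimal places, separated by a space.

0.51 2.87

A=(0,0), D=(7.00,0)
B = A + 2.00·(cos165°, sin165°) = (-1.9319, 0.5176)
|BD| = 8.9468
circle(B,6.00) ∩ circle(D,5.00): a=5.0882, h=3.1797
  candidates: C₊=(3.3318,3.3976) cross=28.448; C₋=(2.9638,-2.9511) cross=-28.448
  mode + wants cross > 0 → take C=(3.3318,3.3976) (cross=28.448)
ex = (C−B)/|BC| = (0.8773,0.4800); ey = (-0.4800,0.8773)
P = B + 3.27·ex + 0.89·ey = (0.5096,2.8680)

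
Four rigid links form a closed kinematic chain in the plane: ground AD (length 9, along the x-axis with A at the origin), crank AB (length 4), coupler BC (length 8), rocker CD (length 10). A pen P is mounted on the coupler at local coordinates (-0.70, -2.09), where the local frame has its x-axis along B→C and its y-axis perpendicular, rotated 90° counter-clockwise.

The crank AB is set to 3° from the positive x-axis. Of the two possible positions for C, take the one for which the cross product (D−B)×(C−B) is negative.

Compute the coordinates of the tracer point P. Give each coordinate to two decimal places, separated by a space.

2.06 1.27

A=(0,0), D=(9.00,0)
B = A + 4.00·(cos3°, sin3°) = (3.9945, 0.2093)
|BD| = 5.0099
circle(B,8.00) ∩ circle(D,10.00): a=-1.0880, h=7.9257
  candidates: C₊=(3.2387,8.1736) cross=39.706; C₋=(2.5763,-7.6639) cross=-39.706
  mode - wants cross < 0 → take C=(2.5763,-7.6639) (cross=-39.706)
ex = (C−B)/|BC| = (-0.1773,-0.9842); ey = (0.9842,-0.1773)
P = B + -0.70·ex + -2.09·ey = (2.0617,1.2688)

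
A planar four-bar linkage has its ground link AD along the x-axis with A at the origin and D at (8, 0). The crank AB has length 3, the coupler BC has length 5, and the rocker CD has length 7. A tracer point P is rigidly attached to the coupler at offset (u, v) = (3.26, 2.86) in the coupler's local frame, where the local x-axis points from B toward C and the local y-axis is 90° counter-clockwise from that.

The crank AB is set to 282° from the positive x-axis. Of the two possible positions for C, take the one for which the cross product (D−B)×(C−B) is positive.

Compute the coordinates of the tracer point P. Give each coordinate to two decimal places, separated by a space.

A=(0,0), D=(8.00,0)
B = A + 3.00·(cos282°, sin282°) = (0.6237, -2.9344)
|BD| = 7.9385
circle(B,5.00) ∩ circle(D,7.00): a=2.4576, h=4.3543
  candidates: C₊=(1.2978,2.0199) cross=34.567; C₋=(4.5169,-6.0719) cross=-34.567
  mode + wants cross > 0 → take C=(1.2978,2.0199) (cross=34.567)
ex = (C−B)/|BC| = (0.1348,0.9909); ey = (-0.9909,0.1348)
P = B + 3.26·ex + 2.86·ey = (-1.7707,0.6813)

-1.77 0.68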